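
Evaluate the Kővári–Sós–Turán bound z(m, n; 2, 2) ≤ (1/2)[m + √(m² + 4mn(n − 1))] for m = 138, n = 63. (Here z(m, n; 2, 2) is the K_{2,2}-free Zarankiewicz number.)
z(138, 63; 2, 2) ≤ (1/2)[138 + √(138² + 4·138·63·62)] = (1/2)[138 + √2175156] = 806.4205

Kővári–Sós–Turán: let r_1, ..., r_138 be the row sums and z = Σ r_i the total number of 1s. Each pair of columns can share at most one row with both entries 1 (else a 2×2 all-ones block appears), so Σ_i C(r_i, 2) ≤ C(63, 2) = 1953. By convexity Σ_i C(r_i, 2) ≥ 138·C(z/138, 2) = z(z − 138)/(2·138), giving z² − 138z − 138·63·62 ≤ 0 and hence z ≤ (1/2)[138 + √(19044 + 4·539028)] = (1/2)[138 + √2175156] ≈ (1/2)(138 + 1474.841) = 806.4205.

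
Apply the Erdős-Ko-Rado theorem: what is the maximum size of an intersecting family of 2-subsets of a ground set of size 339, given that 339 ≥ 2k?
max |F| = C(338, 1) = 338

Erdős-Ko-Rado (1961): when n ≥ 2k, max |F| = C(n−1, k−1). The bound is attained by the star {A : i ∈ A} for any fixed i ∈ [n]. Here C(339−1, 2−1) = C(338, 1) = 338.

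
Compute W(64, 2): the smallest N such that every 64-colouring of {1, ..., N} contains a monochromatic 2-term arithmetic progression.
W(64, 2) = 64 + 1 = 65

A 2-term AP is any pair of integers, so a monochromatic 2-AP exists iff some colour is used at least twice. With 64 colours, the colouring i ↦ i on {1, ..., 64} uses each colour once, avoiding any monochromatic pair, so W(64, 2) > 64. For {1, ..., 65}, pigeonhole forces two integers of the same colour, which form a monochromatic 2-AP. Hence W(64, 2) = 65.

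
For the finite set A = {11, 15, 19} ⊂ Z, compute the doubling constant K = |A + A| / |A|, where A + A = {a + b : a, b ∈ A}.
K = |A + A| / |A| = 5/3

Enumerate A + A = {a + b : a, b ∈ A}. With |A| = 3, there are |A|^2 = 9 ordered sum pairs; collecting distinct values, A + A = {22, 26, 30, 34, 38}, so |A + A| = 5. Thus K = 5/3. Here |A + A| = 2|A| − 1 = 5, the minimum possible — so K = 5/3 is minimal, which holds iff A is an arithmetic progression.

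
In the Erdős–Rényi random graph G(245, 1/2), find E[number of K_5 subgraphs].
E[# K_5] = C(245, 5) · (1/2)^C(5, 2) = 7060140549 / 2^10 ≈ 6894668.504883

For each 5-subset S of vertices (there are C(245, 5) = 7060140549 such S), let X_S = 1 if S induces a K_5 (all C(5, 2) = 10 edges present). Then P(X_S = 1) = (1/2)^10 = 1/1024. By linearity of expectation, E[# K_5] = C(245, 5) · (1/2)^10 = 7060140549 / 1024 ≈ 6894668.504883.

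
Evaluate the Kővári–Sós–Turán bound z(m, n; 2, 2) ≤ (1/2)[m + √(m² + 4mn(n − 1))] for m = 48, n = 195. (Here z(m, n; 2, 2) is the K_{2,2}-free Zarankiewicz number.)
z(48, 195; 2, 2) ≤ (1/2)[48 + √(48² + 4·48·195·194)] = (1/2)[48 + √7265664] = 1371.7448

Kővári–Sós–Turán: let r_1, ..., r_48 be the row sums and z = Σ r_i the total number of 1s. Each pair of columns can share at most one row with both entries 1 (else a 2×2 all-ones block appears), so Σ_i C(r_i, 2) ≤ C(195, 2) = 18915. By convexity Σ_i C(r_i, 2) ≥ 48·C(z/48, 2) = z(z − 48)/(2·48), giving z² − 48z − 48·195·194 ≤ 0 and hence z ≤ (1/2)[48 + √(2304 + 4·1815840)] = (1/2)[48 + √7265664] ≈ (1/2)(48 + 2695.4896) = 1371.7448.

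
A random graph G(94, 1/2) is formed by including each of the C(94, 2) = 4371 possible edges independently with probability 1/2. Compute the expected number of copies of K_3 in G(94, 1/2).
E[# K_3] = C(94, 3) · (1/2)^C(3, 2) = 134044 / 2^3 = 33511/2 = 16755.5

For each 3-subset S of vertices (there are C(94, 3) = 134044 such S), let X_S = 1 if S induces a K_3 (all C(3, 2) = 3 edges present). Then P(X_S = 1) = (1/2)^3 = 1/8. By linearity of expectation, E[# K_3] = C(94, 3) · (1/2)^3 = 134044 / 8 = 33511/2 = 16755.5.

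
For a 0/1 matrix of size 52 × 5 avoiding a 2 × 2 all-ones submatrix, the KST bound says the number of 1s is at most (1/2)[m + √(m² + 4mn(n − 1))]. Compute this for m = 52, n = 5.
z(52, 5; 2, 2) ≤ (1/2)[52 + √(52² + 4·52·5·4)] = (1/2)[52 + √6864] = 67.4246

Kővári–Sós–Turán: let r_1, ..., r_52 be the row sums and z = Σ r_i the total number of 1s. Each pair of columns can share at most one row with both entries 1 (else a 2×2 all-ones block appears), so Σ_i C(r_i, 2) ≤ C(5, 2) = 10. By convexity Σ_i C(r_i, 2) ≥ 52·C(z/52, 2) = z(z − 52)/(2·52), giving z² − 52z − 52·5·4 ≤ 0 and hence z ≤ (1/2)[52 + √(2704 + 4·1040)] = (1/2)[52 + √6864] ≈ (1/2)(52 + 82.8493) = 67.4246.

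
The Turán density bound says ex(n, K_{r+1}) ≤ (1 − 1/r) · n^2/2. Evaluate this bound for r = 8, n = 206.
Turán density bound = (7/8) · 206^2/2 = 74263/4 ≈ 18565.75

Turán's theorem: ex(n, K_{r+1}) is achieved by the complete r-partite Turán graph T(n, r) with parts as balanced as possible, and is at most (1 − 1/r) · n^2/2. For r = 8, n = 206: the density bound is (7/8) · 42436/2 = 74263/4 ≈ 18565.75. The integer-valued extremum is e(T(206, 8)) = 18565, which is strictly less than the density bound 74263/4 since 8 ∤ 206 (the parts of T(206, 8) cannot all be equal).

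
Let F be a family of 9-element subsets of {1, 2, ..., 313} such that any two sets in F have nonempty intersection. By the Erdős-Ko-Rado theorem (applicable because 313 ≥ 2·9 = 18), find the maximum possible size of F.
max |F| = C(312, 8) = 2034346802568795

Erdős-Ko-Rado (1961): when n ≥ 2k, max |F| = C(n−1, k−1). The bound is attained by the star {A : i ∈ A} for any fixed i ∈ [n]. Here C(313−1, 9−1) = C(312, 8) = 2034346802568795.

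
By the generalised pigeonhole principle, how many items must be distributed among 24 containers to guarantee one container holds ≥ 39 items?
n = (39 − 1)·24 + 1 = 913

By the generalised pigeonhole principle, to guarantee some box contains ≥ r objects we need more than (r − 1) · k objects total. Threshold: n = (r − 1) · k + 1. With r = 39 and k = 24: n = 38 · 24 + 1 = 912 + 1 = 913. For n = 912 = 38 · 24, we can put exactly 38 objects in every box, avoiding 39 in any single one — so 913 is tight.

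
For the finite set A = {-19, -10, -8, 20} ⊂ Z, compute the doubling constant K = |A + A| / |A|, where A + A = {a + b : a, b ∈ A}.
K = |A + A| / |A| = 10/4 = 5/2

Enumerate A + A = {a + b : a, b ∈ A}. With |A| = 4, there are |A|^2 = 16 ordered sum pairs; collecting distinct values, A + A = {-38, -29, -27, -20, -18, -16, 1, 10, 12, 40}, so |A + A| = 10. Thus K = 10/4 = 5/2. For comparison, the minimum possible |A + A| over all 4-element sets is 2·4 − 1 = 7 (so min K = 7/4), attained only by arithmetic progressions.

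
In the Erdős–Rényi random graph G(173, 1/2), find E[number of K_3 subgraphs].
E[# K_3] = C(173, 3) · (1/2)^C(3, 2) = 848046 / 2^3 = 424023/4 = 106005.75

For each 3-subset S of vertices (there are C(173, 3) = 848046 such S), let X_S = 1 if S induces a K_3 (all C(3, 2) = 3 edges present). Then P(X_S = 1) = (1/2)^3 = 1/8. By linearity of expectation, E[# K_3] = C(173, 3) · (1/2)^3 = 848046 / 8 = 424023/4 = 106005.75.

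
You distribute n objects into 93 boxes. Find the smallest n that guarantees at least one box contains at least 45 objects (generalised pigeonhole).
n = (45 − 1)·93 + 1 = 4093

By the generalised pigeonhole principle, to guarantee some box contains ≥ r objects we need more than (r − 1) · k objects total. Threshold: n = (r − 1) · k + 1. With r = 45 and k = 93: n = 44 · 93 + 1 = 4092 + 1 = 4093. For n = 4092 = 44 · 93, we can put exactly 44 objects in every box, avoiding 45 in any single one — so 4093 is tight.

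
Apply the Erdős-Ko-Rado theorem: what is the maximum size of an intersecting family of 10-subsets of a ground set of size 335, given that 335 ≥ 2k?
max |F| = C(334, 9) = 127862378575360066

The Erdős-Ko-Rado theorem states: for n ≥ 2k, an intersecting family of k-subsets of an n-element set has size at most C(n − 1, k − 1), with equality for 'star' families {A ⊆ [n] : |A| = k, i ∈ A} (fix an element i). For n = 335, k = 10: C(334, 9) = 127862378575360066.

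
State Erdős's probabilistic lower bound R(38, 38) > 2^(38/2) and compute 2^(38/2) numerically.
2^(38/2) = 524288; so R(38, 38) > 524288

Colour each edge of K_n uniformly at random with red/blue. The expected number of monochromatic K_38 is C(n, 38) · 2 · 2^(−C(38,2)). If C(n, 38) · 2^(1 − C(38,2)) < 1, then with positive probability no monochromatic K_38 exists, so R(38, 38) > n. The standard estimate C(n, 38) ≤ n^38/38! shows this inequality holds whenever n ≤ 2^(38/2) (since 38! · 2^(C(38,2) − 1) > 2^(38^2/2) ≥ n^38). Hence R(38, 38) > 2^(38/2) = 524288.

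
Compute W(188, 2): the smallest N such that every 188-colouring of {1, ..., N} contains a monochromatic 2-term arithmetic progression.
W(188, 2) = 188 + 1 = 189

A 2-term AP is any pair of integers, so a monochromatic 2-AP exists iff some colour is used at least twice. With 188 colours, the colouring i ↦ i on {1, ..., 188} uses each colour once, avoiding any monochromatic pair, so W(188, 2) > 188. For {1, ..., 189}, pigeonhole forces two integers of the same colour, which form a monochromatic 2-AP. Hence W(188, 2) = 189.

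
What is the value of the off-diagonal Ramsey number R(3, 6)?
R(3, 6) = 18

Lower bound: an explicit 2-colouring of K_{17} (typically a Paley-type or other structured construction) avoids a red K_3 and a blue K_6, showing R(3, 6) > 17.
Upper bound: the simple Erdős–Szekeres recurrence only gives R(3, 6) ≤ 20; the tight bound R(3, 6) ≤ 18 requires a sharper case analysis (or computer search) of 2-colourings of K_{18}.
Hence R(3, 6) = 18.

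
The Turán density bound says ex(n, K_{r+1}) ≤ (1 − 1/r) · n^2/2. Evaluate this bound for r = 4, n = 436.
Turán density bound = (3/4) · 436^2/2 = 71286

Turán's theorem: ex(n, K_{r+1}) is achieved by the complete r-partite Turán graph T(n, r) with parts as balanced as possible, and is at most (1 − 1/r) · n^2/2. For r = 4, n = 436: the density bound is (3/4) · 190096/2 = 71286. Since 4 ∣ 436, the Turán graph T(436, 4) has parts of equal size 109, and its edge count e(T(436, 4)) = 71286 attains the density bound exactly.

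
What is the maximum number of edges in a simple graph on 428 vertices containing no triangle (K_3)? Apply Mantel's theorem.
ex(428, K_3) = ⌊428^2/4⌋ = 45796

Mantel (1907): a triangle-free graph on n vertices has at most ⌊n^2/4⌋ edges, with equality for the complete bipartite graph K_{⌊n/2⌋, ⌈n/2⌉}. For n = 428: ⌊428^2/4⌋ = ⌊183184/4⌋ = 45796. The extremal graph is K_{214, 214}, which has 214·214 = 45796 edges.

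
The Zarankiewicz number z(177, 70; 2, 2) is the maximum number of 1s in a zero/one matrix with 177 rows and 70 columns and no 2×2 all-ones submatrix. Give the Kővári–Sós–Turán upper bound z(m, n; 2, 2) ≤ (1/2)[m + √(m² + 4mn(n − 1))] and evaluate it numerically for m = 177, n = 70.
z(177, 70; 2, 2) ≤ (1/2)[177 + √(177² + 4·177·70·69)] = (1/2)[177 + √3450969] = 1017.3392

Kővári–Sós–Turán: let r_1, ..., r_177 be the row sums and z = Σ r_i the total number of 1s. Each pair of columns can share at most one row with both entries 1 (else a 2×2 all-ones block appears), so Σ_i C(r_i, 2) ≤ C(70, 2) = 2415. By convexity Σ_i C(r_i, 2) ≥ 177·C(z/177, 2) = z(z − 177)/(2·177), giving z² − 177z − 177·70·69 ≤ 0 and hence z ≤ (1/2)[177 + √(31329 + 4·854910)] = (1/2)[177 + √3450969] ≈ (1/2)(177 + 1857.6784) = 1017.3392.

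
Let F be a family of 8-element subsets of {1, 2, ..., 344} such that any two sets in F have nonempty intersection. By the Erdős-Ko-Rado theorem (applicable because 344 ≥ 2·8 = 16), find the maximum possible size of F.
max |F| = C(343, 7) = 104200375748469

Erdős-Ko-Rado (1961): when n ≥ 2k, max |F| = C(n−1, k−1). The bound is attained by the star {A : i ∈ A} for any fixed i ∈ [n]. Here C(344−1, 8−1) = C(343, 7) = 104200375748469.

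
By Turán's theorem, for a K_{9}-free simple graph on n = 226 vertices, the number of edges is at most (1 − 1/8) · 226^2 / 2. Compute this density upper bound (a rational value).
Turán density bound = (7/8) · 226^2/2 = 89383/4 ≈ 22345.75

Turán's theorem: ex(n, K_{r+1}) is achieved by the complete r-partite Turán graph T(n, r) with parts as balanced as possible, and is at most (1 − 1/r) · n^2/2. For r = 8, n = 226: the density bound is (7/8) · 51076/2 = 89383/4 ≈ 22345.75. The integer-valued extremum is e(T(226, 8)) = 22345, which is strictly less than the density bound 89383/4 since 8 ∤ 226 (the parts of T(226, 8) cannot all be equal).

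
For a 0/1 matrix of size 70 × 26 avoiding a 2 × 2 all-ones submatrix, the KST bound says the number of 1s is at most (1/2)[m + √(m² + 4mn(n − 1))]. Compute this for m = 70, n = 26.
z(70, 26; 2, 2) ≤ (1/2)[70 + √(70² + 4·70·26·25)] = (1/2)[70 + √186900] = 251.1597

Kővári–Sós–Turán: let r_1, ..., r_70 be the row sums and z = Σ r_i the total number of 1s. Each pair of columns can share at most one row with both entries 1 (else a 2×2 all-ones block appears), so Σ_i C(r_i, 2) ≤ C(26, 2) = 325. By convexity Σ_i C(r_i, 2) ≥ 70·C(z/70, 2) = z(z − 70)/(2·70), giving z² − 70z − 70·26·25 ≤ 0 and hence z ≤ (1/2)[70 + √(4900 + 4·45500)] = (1/2)[70 + √186900] ≈ (1/2)(70 + 432.3193) = 251.1597.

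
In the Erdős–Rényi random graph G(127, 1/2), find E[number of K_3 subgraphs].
E[# K_3] = C(127, 3) · (1/2)^C(3, 2) = 333375 / 2^3 = 41671.875

For each 3-subset S of vertices (there are C(127, 3) = 333375 such S), let X_S = 1 if S induces a K_3 (all C(3, 2) = 3 edges present). Then P(X_S = 1) = (1/2)^3 = 1/8. By linearity of expectation, E[# K_3] = C(127, 3) · (1/2)^3 = 333375 / 8 = 41671.875.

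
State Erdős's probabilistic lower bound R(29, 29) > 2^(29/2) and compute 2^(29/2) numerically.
2^(29/2) = 23170.475; so R(29, 29) > 23170.475

Colour each edge of K_n uniformly at random with red/blue. The expected number of monochromatic K_29 is C(n, 29) · 2 · 2^(−C(29,2)). If C(n, 29) · 2^(1 − C(29,2)) < 1, then with positive probability no monochromatic K_29 exists, so R(29, 29) > n. The standard estimate C(n, 29) ≤ n^29/29! shows this inequality holds whenever n ≤ 2^(29/2) (since 29! · 2^(C(29,2) − 1) > 2^(29^2/2) ≥ n^29). Hence R(29, 29) > 2^(29/2) = 23170.475.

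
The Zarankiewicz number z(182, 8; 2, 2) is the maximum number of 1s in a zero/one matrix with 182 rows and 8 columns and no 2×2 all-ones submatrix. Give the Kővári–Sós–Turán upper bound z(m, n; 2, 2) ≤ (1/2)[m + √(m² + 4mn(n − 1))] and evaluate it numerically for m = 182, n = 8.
z(182, 8; 2, 2) ≤ (1/2)[182 + √(182² + 4·182·8·7)] = (1/2)[182 + √73892] = 226.9154

Kővári–Sós–Turán: let r_1, ..., r_182 be the row sums and z = Σ r_i the total number of 1s. Each pair of columns can share at most one row with both entries 1 (else a 2×2 all-ones block appears), so Σ_i C(r_i, 2) ≤ C(8, 2) = 28. By convexity Σ_i C(r_i, 2) ≥ 182·C(z/182, 2) = z(z − 182)/(2·182), giving z² − 182z − 182·8·7 ≤ 0 and hence z ≤ (1/2)[182 + √(33124 + 4·10192)] = (1/2)[182 + √73892] ≈ (1/2)(182 + 271.8308) = 226.9154.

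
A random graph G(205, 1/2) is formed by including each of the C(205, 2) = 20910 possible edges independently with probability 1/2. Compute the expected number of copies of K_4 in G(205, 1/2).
E[# K_4] = C(205, 4) · (1/2)^C(4, 2) = 71452955 / 2^6 = 1116452.421875

For each 4-subset S of vertices (there are C(205, 4) = 71452955 such S), let X_S = 1 if S induces a K_4 (all C(4, 2) = 6 edges present). Then P(X_S = 1) = (1/2)^6 = 1/64. By linearity of expectation, E[# K_4] = C(205, 4) · (1/2)^6 = 71452955 / 64 = 1116452.421875.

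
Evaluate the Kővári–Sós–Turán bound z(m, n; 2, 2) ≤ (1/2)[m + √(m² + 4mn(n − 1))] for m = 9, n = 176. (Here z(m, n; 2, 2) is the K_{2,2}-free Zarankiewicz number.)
z(9, 176; 2, 2) ≤ (1/2)[9 + √(9² + 4·9·176·175)] = (1/2)[9 + √1108881] = 531.0171

Kővári–Sós–Turán: let r_1, ..., r_9 be the row sums and z = Σ r_i the total number of 1s. Each pair of columns can share at most one row with both entries 1 (else a 2×2 all-ones block appears), so Σ_i C(r_i, 2) ≤ C(176, 2) = 15400. By convexity Σ_i C(r_i, 2) ≥ 9·C(z/9, 2) = z(z − 9)/(2·9), giving z² − 9z − 9·176·175 ≤ 0 and hence z ≤ (1/2)[9 + √(81 + 4·277200)] = (1/2)[9 + √1108881] ≈ (1/2)(9 + 1053.0342) = 531.0171.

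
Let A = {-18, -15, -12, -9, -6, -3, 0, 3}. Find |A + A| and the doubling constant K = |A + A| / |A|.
K = |A + A| / |A| = 15/8

Enumerate A + A = {a + b : a, b ∈ A}. With |A| = 8, there are |A|^2 = 64 ordered sum pairs; collecting distinct values, A + A = {-36, -33, -30, -27, -24, -21, -18, -15, -12, -9, -6, -3, 0, 3, 6}, so |A + A| = 15. Thus K = 15/8. Here |A + A| = 2|A| − 1 = 15, the minimum possible — so K = 15/8 is minimal, which holds iff A is an arithmetic progression.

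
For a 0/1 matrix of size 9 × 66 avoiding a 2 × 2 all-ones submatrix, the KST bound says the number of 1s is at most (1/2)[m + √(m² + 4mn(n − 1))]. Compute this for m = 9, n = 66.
z(9, 66; 2, 2) ≤ (1/2)[9 + √(9² + 4·9·66·65)] = (1/2)[9 + √154521] = 201.0458

Kővári–Sós–Turán: let r_1, ..., r_9 be the row sums and z = Σ r_i the total number of 1s. Each pair of columns can share at most one row with both entries 1 (else a 2×2 all-ones block appears), so Σ_i C(r_i, 2) ≤ C(66, 2) = 2145. By convexity Σ_i C(r_i, 2) ≥ 9·C(z/9, 2) = z(z − 9)/(2·9), giving z² − 9z − 9·66·65 ≤ 0 and hence z ≤ (1/2)[9 + √(81 + 4·38610)] = (1/2)[9 + √154521] ≈ (1/2)(9 + 393.0916) = 201.0458.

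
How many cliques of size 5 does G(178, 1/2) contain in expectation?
E[# K_5] = C(178, 5) · (1/2)^C(5, 2) = 1407057960 / 2^10 = 175882245/128 = 1374080.0390625

For each 5-subset S of vertices (there are C(178, 5) = 1407057960 such S), let X_S = 1 if S induces a K_5 (all C(5, 2) = 10 edges present). Then P(X_S = 1) = (1/2)^10 = 1/1024. By linearity of expectation, E[# K_5] = C(178, 5) · (1/2)^10 = 1407057960 / 1024 = 175882245/128 = 1374080.0390625.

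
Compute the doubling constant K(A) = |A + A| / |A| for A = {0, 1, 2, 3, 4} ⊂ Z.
K = |A + A| / |A| = 9/5

Enumerate A + A = {a + b : a, b ∈ A}. With |A| = 5, there are |A|^2 = 25 ordered sum pairs; collecting distinct values, A + A = {0, 1, 2, 3, 4, 5, 6, 7, 8}, so |A + A| = 9. Thus K = 9/5. Here |A + A| = 2|A| − 1 = 9, the minimum possible — so K = 9/5 is minimal, which holds iff A is an arithmetic progression.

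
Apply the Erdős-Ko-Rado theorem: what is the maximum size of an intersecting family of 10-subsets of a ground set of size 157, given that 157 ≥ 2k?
max |F| = C(156, 9) = 119196963871700

Erdős-Ko-Rado (1961): when n ≥ 2k, max |F| = C(n−1, k−1). The bound is attained by the star {A : i ∈ A} for any fixed i ∈ [n]. Here C(157−1, 10−1) = C(156, 9) = 119196963871700.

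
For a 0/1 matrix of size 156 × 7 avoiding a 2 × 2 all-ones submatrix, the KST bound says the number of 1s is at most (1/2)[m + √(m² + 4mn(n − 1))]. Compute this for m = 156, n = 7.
z(156, 7; 2, 2) ≤ (1/2)[156 + √(156² + 4·156·7·6)] = (1/2)[156 + √50544] = 190.41

Kővári–Sós–Turán: let r_1, ..., r_156 be the row sums and z = Σ r_i the total number of 1s. Each pair of columns can share at most one row with both entries 1 (else a 2×2 all-ones block appears), so Σ_i C(r_i, 2) ≤ C(7, 2) = 21. By convexity Σ_i C(r_i, 2) ≥ 156·C(z/156, 2) = z(z − 156)/(2·156), giving z² − 156z − 156·7·6 ≤ 0 and hence z ≤ (1/2)[156 + √(24336 + 4·6552)] = (1/2)[156 + √50544] ≈ (1/2)(156 + 224.8199) = 190.41.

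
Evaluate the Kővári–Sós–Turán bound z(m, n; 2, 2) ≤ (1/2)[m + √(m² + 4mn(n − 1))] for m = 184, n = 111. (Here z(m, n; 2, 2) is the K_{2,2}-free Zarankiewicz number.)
z(184, 111; 2, 2) ≤ (1/2)[184 + √(184² + 4·184·111·110)] = (1/2)[184 + √9020416] = 1593.7004

Kővári–Sós–Turán: let r_1, ..., r_184 be the row sums and z = Σ r_i the total number of 1s. Each pair of columns can share at most one row with both entries 1 (else a 2×2 all-ones block appears), so Σ_i C(r_i, 2) ≤ C(111, 2) = 6105. By convexity Σ_i C(r_i, 2) ≥ 184·C(z/184, 2) = z(z − 184)/(2·184), giving z² − 184z − 184·111·110 ≤ 0 and hence z ≤ (1/2)[184 + √(33856 + 4·2246640)] = (1/2)[184 + √9020416] ≈ (1/2)(184 + 3003.4007) = 1593.7004.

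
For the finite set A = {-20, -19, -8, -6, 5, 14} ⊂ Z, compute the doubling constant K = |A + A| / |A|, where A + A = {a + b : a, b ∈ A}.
K = |A + A| / |A| = 20/6 = 10/3

Enumerate A + A = {a + b : a, b ∈ A}. With |A| = 6, there are |A|^2 = 36 ordered sum pairs; collecting distinct values, A + A = {-40, -39, -38, -28, -27, -26, -25, -16, -15, -14, -12, -6, -5, -3, -1, 6, 8, 10, 19, 28}, so |A + A| = 20. Thus K = 20/6 = 10/3. For comparison, the minimum possible |A + A| over all 6-element sets is 2·6 − 1 = 11 (so min K = 11/6), attained only by arithmetic progressions.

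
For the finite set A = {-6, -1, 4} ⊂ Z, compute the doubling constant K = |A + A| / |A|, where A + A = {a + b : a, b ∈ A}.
K = |A + A| / |A| = 5/3

Enumerate A + A = {a + b : a, b ∈ A}. With |A| = 3, there are |A|^2 = 9 ordered sum pairs; collecting distinct values, A + A = {-12, -7, -2, 3, 8}, so |A + A| = 5. Thus K = 5/3. Here |A + A| = 2|A| − 1 = 5, the minimum possible — so K = 5/3 is minimal, which holds iff A is an arithmetic progression.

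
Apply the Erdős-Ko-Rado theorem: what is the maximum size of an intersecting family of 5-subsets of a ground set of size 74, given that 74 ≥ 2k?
max |F| = C(73, 4) = 1088430

The Erdős-Ko-Rado theorem states: for n ≥ 2k, an intersecting family of k-subsets of an n-element set has size at most C(n − 1, k − 1), with equality for 'star' families {A ⊆ [n] : |A| = k, i ∈ A} (fix an element i). For n = 74, k = 5: C(73, 4) = 1088430.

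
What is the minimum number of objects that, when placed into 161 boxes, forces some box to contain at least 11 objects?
n = (11 − 1)·161 + 1 = 1611

By the generalised pigeonhole principle, to guarantee some box contains ≥ r objects we need more than (r − 1) · k objects total. Threshold: n = (r − 1) · k + 1. With r = 11 and k = 161: n = 10 · 161 + 1 = 1610 + 1 = 1611. For n = 1610 = 10 · 161, we can put exactly 10 objects in every box, avoiding 11 in any single one — so 1611 is tight.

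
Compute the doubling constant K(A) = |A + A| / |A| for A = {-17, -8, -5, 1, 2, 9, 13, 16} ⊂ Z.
K = |A + A| / |A| = 30/8 = 15/4

Enumerate A + A = {a + b : a, b ∈ A}. With |A| = 8, there are |A|^2 = 64 ordered sum pairs; collecting distinct values, A + A = {-34, -25, -22, -16, -15, -13, -10, -8, -7, -6, -4, -3, -1, 1, 2, 3, 4, 5, 8, 10, 11, 14, 15, 17, 18, 22, 25, 26, 29, 32}, so |A + A| = 30. Thus K = 30/8 = 15/4. For comparison, the minimum possible |A + A| over all 8-element sets is 2·8 − 1 = 15 (so min K = 15/8), attained only by arithmetic progressions.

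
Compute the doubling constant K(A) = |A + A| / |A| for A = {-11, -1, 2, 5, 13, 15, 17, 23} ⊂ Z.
K = |A + A| / |A| = 30/8 = 15/4

Enumerate A + A = {a + b : a, b ∈ A}. With |A| = 8, there are |A|^2 = 64 ordered sum pairs; collecting distinct values, A + A = {-22, -12, -9, -6, -2, 1, 2, 4, 6, 7, 10, 12, 14, 15, 16, 17, 18, 19, 20, 22, 25, 26, 28, 30, 32, 34, 36, 38, 40, 46}, so |A + A| = 30. Thus K = 30/8 = 15/4. For comparison, the minimum possible |A + A| over all 8-element sets is 2·8 − 1 = 15 (so min K = 15/8), attained only by arithmetic progressions.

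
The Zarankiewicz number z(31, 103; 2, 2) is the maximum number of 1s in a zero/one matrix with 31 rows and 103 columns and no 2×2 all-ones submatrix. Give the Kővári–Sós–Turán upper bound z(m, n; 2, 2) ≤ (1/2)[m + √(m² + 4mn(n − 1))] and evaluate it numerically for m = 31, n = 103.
z(31, 103; 2, 2) ≤ (1/2)[31 + √(31² + 4·31·103·102)] = (1/2)[31 + √1303705] = 586.3995

Kővári–Sós–Turán: let r_1, ..., r_31 be the row sums and z = Σ r_i the total number of 1s. Each pair of columns can share at most one row with both entries 1 (else a 2×2 all-ones block appears), so Σ_i C(r_i, 2) ≤ C(103, 2) = 5253. By convexity Σ_i C(r_i, 2) ≥ 31·C(z/31, 2) = z(z − 31)/(2·31), giving z² − 31z − 31·103·102 ≤ 0 and hence z ≤ (1/2)[31 + √(961 + 4·325686)] = (1/2)[31 + √1303705] ≈ (1/2)(31 + 1141.799) = 586.3995.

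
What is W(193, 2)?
W(193, 2) = 193 + 1 = 194

A 2-term AP is any pair of integers, so a monochromatic 2-AP exists iff some colour is used at least twice. With 193 colours, the colouring i ↦ i on {1, ..., 193} uses each colour once, avoiding any monochromatic pair, so W(193, 2) > 193. For {1, ..., 194}, pigeonhole forces two integers of the same colour, which form a monochromatic 2-AP. Hence W(193, 2) = 194.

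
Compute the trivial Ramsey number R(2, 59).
R(2, 59) = 59

R(2, k) = k for all k ≥ 2: in a 2-colouring of K_k, either some edge is red (a red K_2) or all edges are blue (a blue K_k). And K_{58} coloured all-blue has no blue K_59, so R(2, 59) > 58. Hence R(2, 59) = 59.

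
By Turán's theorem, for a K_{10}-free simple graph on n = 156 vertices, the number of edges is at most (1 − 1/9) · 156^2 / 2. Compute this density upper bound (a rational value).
Turán density bound = (8/9) · 156^2/2 = 10816

Turán's theorem: ex(n, K_{r+1}) is achieved by the complete r-partite Turán graph T(n, r) with parts as balanced as possible, and is at most (1 − 1/r) · n^2/2. For r = 9, n = 156: the density bound is (8/9) · 24336/2 = 10816. The integer-valued extremum is e(T(156, 9)) = 10815, which is strictly less than the density bound 10816 since 9 ∤ 156 (the parts of T(156, 9) cannot all be equal).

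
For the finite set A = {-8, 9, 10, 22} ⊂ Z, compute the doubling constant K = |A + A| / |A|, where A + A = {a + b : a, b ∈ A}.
K = |A + A| / |A| = 10/4 = 5/2

Enumerate A + A = {a + b : a, b ∈ A}. With |A| = 4, there are |A|^2 = 16 ordered sum pairs; collecting distinct values, A + A = {-16, 1, 2, 14, 18, 19, 20, 31, 32, 44}, so |A + A| = 10. Thus K = 10/4 = 5/2. For comparison, the minimum possible |A + A| over all 4-element sets is 2·4 − 1 = 7 (so min K = 7/4), attained only by arithmetic progressions.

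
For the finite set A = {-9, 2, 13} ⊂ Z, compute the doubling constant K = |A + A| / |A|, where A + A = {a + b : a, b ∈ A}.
K = |A + A| / |A| = 5/3

Enumerate A + A = {a + b : a, b ∈ A}. With |A| = 3, there are |A|^2 = 9 ordered sum pairs; collecting distinct values, A + A = {-18, -7, 4, 15, 26}, so |A + A| = 5. Thus K = 5/3. Here |A + A| = 2|A| − 1 = 5, the minimum possible — so K = 5/3 is minimal, which holds iff A is an arithmetic progression.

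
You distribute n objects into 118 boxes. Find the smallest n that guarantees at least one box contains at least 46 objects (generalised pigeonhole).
n = (46 − 1)·118 + 1 = 5311

By the generalised pigeonhole principle, to guarantee some box contains ≥ r objects we need more than (r − 1) · k objects total. Threshold: n = (r − 1) · k + 1. With r = 46 and k = 118: n = 45 · 118 + 1 = 5310 + 1 = 5311. For n = 5310 = 45 · 118, we can put exactly 45 objects in every box, avoiding 46 in any single one — so 5311 is tight.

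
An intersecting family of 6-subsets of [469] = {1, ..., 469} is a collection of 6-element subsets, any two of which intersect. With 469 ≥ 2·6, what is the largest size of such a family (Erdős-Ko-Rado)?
max |F| = C(468, 5) = 183121078608

The Erdős-Ko-Rado theorem states: for n ≥ 2k, an intersecting family of k-subsets of an n-element set has size at most C(n − 1, k − 1), with equality for 'star' families {A ⊆ [n] : |A| = k, i ∈ A} (fix an element i). For n = 469, k = 6: C(468, 5) = 183121078608.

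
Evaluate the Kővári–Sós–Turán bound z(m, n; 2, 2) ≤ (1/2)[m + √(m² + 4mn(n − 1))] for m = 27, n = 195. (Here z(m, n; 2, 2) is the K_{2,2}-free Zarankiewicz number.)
z(27, 195; 2, 2) ≤ (1/2)[27 + √(27² + 4·27·195·194)] = (1/2)[27 + √4086369] = 1024.2385

Kővári–Sós–Turán: let r_1, ..., r_27 be the row sums and z = Σ r_i the total number of 1s. Each pair of columns can share at most one row with both entries 1 (else a 2×2 all-ones block appears), so Σ_i C(r_i, 2) ≤ C(195, 2) = 18915. By convexity Σ_i C(r_i, 2) ≥ 27·C(z/27, 2) = z(z − 27)/(2·27), giving z² − 27z − 27·195·194 ≤ 0 and hence z ≤ (1/2)[27 + √(729 + 4·1021410)] = (1/2)[27 + √4086369] ≈ (1/2)(27 + 2021.4769) = 1024.2385.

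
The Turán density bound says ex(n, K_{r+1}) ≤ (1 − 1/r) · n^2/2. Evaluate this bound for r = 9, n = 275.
Turán density bound = (8/9) · 275^2/2 = 302500/9 ≈ 33611.1111

Turán's theorem: ex(n, K_{r+1}) is achieved by the complete r-partite Turán graph T(n, r) with parts as balanced as possible, and is at most (1 − 1/r) · n^2/2. For r = 9, n = 275: the density bound is (8/9) · 75625/2 = 302500/9 ≈ 33611.1111. The integer-valued extremum is e(T(275, 9)) = 33610, which is strictly less than the density bound 302500/9 since 9 ∤ 275 (the parts of T(275, 9) cannot all be equal).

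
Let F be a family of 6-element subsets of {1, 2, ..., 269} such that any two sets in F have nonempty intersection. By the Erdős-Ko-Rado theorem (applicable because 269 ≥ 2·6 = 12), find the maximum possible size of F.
max |F| = C(268, 5) = 11096761368

The Erdős-Ko-Rado theorem states: for n ≥ 2k, an intersecting family of k-subsets of an n-element set has size at most C(n − 1, k − 1), with equality for 'star' families {A ⊆ [n] : |A| = k, i ∈ A} (fix an element i). For n = 269, k = 6: C(268, 5) = 11096761368.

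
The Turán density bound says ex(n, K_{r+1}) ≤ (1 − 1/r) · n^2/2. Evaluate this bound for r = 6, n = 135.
Turán density bound = (5/6) · 135^2/2 = 30375/4 ≈ 7593.75

Turán's theorem: ex(n, K_{r+1}) is achieved by the complete r-partite Turán graph T(n, r) with parts as balanced as possible, and is at most (1 − 1/r) · n^2/2. For r = 6, n = 135: the density bound is (5/6) · 18225/2 = 30375/4 ≈ 7593.75. The integer-valued extremum is e(T(135, 6)) = 7593, which is strictly less than the density bound 30375/4 since 6 ∤ 135 (the parts of T(135, 6) cannot all be equal).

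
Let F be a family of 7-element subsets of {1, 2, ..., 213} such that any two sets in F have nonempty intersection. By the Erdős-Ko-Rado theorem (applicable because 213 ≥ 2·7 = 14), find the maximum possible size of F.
max |F| = C(212, 6) = 117404591304

The Erdős-Ko-Rado theorem states: for n ≥ 2k, an intersecting family of k-subsets of an n-element set has size at most C(n − 1, k − 1), with equality for 'star' families {A ⊆ [n] : |A| = k, i ∈ A} (fix an element i). For n = 213, k = 7: C(212, 6) = 117404591304.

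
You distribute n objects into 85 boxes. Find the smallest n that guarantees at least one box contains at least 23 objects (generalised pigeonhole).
n = (23 − 1)·85 + 1 = 1871

By the generalised pigeonhole principle, to guarantee some box contains ≥ r objects we need more than (r − 1) · k objects total. Threshold: n = (r − 1) · k + 1. With r = 23 and k = 85: n = 22 · 85 + 1 = 1870 + 1 = 1871. For n = 1870 = 22 · 85, we can put exactly 22 objects in every box, avoiding 23 in any single one — so 1871 is tight.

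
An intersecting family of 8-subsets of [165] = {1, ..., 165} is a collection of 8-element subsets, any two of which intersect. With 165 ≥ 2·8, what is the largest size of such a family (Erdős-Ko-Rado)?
max |F| = C(164, 7) = 556052759712

The Erdős-Ko-Rado theorem states: for n ≥ 2k, an intersecting family of k-subsets of an n-element set has size at most C(n − 1, k − 1), with equality for 'star' families {A ⊆ [n] : |A| = k, i ∈ A} (fix an element i). For n = 165, k = 8: C(164, 7) = 556052759712.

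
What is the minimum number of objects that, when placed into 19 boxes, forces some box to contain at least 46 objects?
n = (46 − 1)·19 + 1 = 856

By the generalised pigeonhole principle, to guarantee some box contains ≥ r objects we need more than (r − 1) · k objects total. Threshold: n = (r − 1) · k + 1. With r = 46 and k = 19: n = 45 · 19 + 1 = 855 + 1 = 856. For n = 855 = 45 · 19, we can put exactly 45 objects in every box, avoiding 46 in any single one — so 856 is tight.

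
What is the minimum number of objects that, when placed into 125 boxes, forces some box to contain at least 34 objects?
n = (34 − 1)·125 + 1 = 4126

By the generalised pigeonhole principle, to guarantee some box contains ≥ r objects we need more than (r − 1) · k objects total. Threshold: n = (r − 1) · k + 1. With r = 34 and k = 125: n = 33 · 125 + 1 = 4125 + 1 = 4126. For n = 4125 = 33 · 125, we can put exactly 33 objects in every box, avoiding 34 in any single one — so 4126 is tight.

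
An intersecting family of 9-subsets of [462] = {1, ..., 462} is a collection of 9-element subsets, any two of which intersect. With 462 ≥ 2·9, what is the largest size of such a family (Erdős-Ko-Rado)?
max |F| = C(461, 8) = 47595368039098815

Erdős-Ko-Rado (1961): when n ≥ 2k, max |F| = C(n−1, k−1). The bound is attained by the star {A : i ∈ A} for any fixed i ∈ [n]. Here C(462−1, 9−1) = C(461, 8) = 47595368039098815.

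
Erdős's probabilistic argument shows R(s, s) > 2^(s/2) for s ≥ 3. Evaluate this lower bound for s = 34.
2^(34/2) = 131072; so R(34, 34) > 131072

Colour each edge of K_n uniformly at random with red/blue. The expected number of monochromatic K_34 is C(n, 34) · 2 · 2^(−C(34,2)). If C(n, 34) · 2^(1 − C(34,2)) < 1, then with positive probability no monochromatic K_34 exists, so R(34, 34) > n. The standard estimate C(n, 34) ≤ n^34/34! shows this inequality holds whenever n ≤ 2^(34/2) (since 34! · 2^(C(34,2) − 1) > 2^(34^2/2) ≥ n^34). Hence R(34, 34) > 2^(34/2) = 131072.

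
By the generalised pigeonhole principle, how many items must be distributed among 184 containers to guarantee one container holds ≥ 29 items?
n = (29 − 1)·184 + 1 = 5153

By the generalised pigeonhole principle, to guarantee some box contains ≥ r objects we need more than (r − 1) · k objects total. Threshold: n = (r − 1) · k + 1. With r = 29 and k = 184: n = 28 · 184 + 1 = 5152 + 1 = 5153. For n = 5152 = 28 · 184, we can put exactly 28 objects in every box, avoiding 29 in any single one — so 5153 is tight.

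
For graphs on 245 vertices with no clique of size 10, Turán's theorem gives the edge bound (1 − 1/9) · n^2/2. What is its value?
Turán density bound = (8/9) · 245^2/2 = 240100/9 ≈ 26677.7778

Turán's theorem: ex(n, K_{r+1}) is achieved by the complete r-partite Turán graph T(n, r) with parts as balanced as possible, and is at most (1 − 1/r) · n^2/2. For r = 9, n = 245: the density bound is (8/9) · 60025/2 = 240100/9 ≈ 26677.7778. The integer-valued extremum is e(T(245, 9)) = 26677, which is strictly less than the density bound 240100/9 since 9 ∤ 245 (the parts of T(245, 9) cannot all be equal).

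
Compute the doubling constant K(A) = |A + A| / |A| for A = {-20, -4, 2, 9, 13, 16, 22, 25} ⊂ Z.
K = |A + A| / |A| = 32/8 = 4

Enumerate A + A = {a + b : a, b ∈ A}. With |A| = 8, there are |A|^2 = 64 ordered sum pairs; collecting distinct values, A + A = {-40, -24, -18, -11, -8, -7, -4, -2, 2, 4, 5, 9, 11, 12, 15, 18, 21, 22, 24, 25, 26, 27, 29, 31, 32, 34, 35, 38, 41, 44, 47, 50}, so |A + A| = 32. Thus K = 32/8 = 4. For comparison, the minimum possible |A + A| over all 8-element sets is 2·8 − 1 = 15 (so min K = 15/8), attained only by arithmetic progressions.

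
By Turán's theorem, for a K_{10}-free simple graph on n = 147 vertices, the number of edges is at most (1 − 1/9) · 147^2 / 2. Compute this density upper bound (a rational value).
Turán density bound = (8/9) · 147^2/2 = 9604

Turán's theorem: ex(n, K_{r+1}) is achieved by the complete r-partite Turán graph T(n, r) with parts as balanced as possible, and is at most (1 − 1/r) · n^2/2. For r = 9, n = 147: the density bound is (8/9) · 21609/2 = 9604. The integer-valued extremum is e(T(147, 9)) = 9603, which is strictly less than the density bound 9604 since 9 ∤ 147 (the parts of T(147, 9) cannot all be equal).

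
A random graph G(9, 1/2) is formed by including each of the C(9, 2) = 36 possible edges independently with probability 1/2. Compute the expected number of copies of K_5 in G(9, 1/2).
E[# K_5] = C(9, 5) · (1/2)^C(5, 2) = 126 / 2^10 = 63/512 ≈ 0.123047

For each 5-subset S of vertices (there are C(9, 5) = 126 such S), let X_S = 1 if S induces a K_5 (all C(5, 2) = 10 edges present). Then P(X_S = 1) = (1/2)^10 = 1/1024. By linearity of expectation, E[# K_5] = C(9, 5) · (1/2)^10 = 126 / 1024 = 63/512 ≈ 0.123047.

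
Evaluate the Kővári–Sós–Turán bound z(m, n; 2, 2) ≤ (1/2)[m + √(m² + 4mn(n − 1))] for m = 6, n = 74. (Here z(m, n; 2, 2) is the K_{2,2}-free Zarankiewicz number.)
z(6, 74; 2, 2) ≤ (1/2)[6 + √(6² + 4·6·74·73)] = (1/2)[6 + √129684] = 183.0583

Kővári–Sós–Turán: let r_1, ..., r_6 be the row sums and z = Σ r_i the total number of 1s. Each pair of columns can share at most one row with both entries 1 (else a 2×2 all-ones block appears), so Σ_i C(r_i, 2) ≤ C(74, 2) = 2701. By convexity Σ_i C(r_i, 2) ≥ 6·C(z/6, 2) = z(z − 6)/(2·6), giving z² − 6z − 6·74·73 ≤ 0 and hence z ≤ (1/2)[6 + √(36 + 4·32412)] = (1/2)[6 + √129684] ≈ (1/2)(6 + 360.1166) = 183.0583.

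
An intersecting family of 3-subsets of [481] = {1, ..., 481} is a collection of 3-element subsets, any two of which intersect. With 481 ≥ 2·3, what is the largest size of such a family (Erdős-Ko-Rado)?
max |F| = C(480, 2) = 114960

The Erdős-Ko-Rado theorem states: for n ≥ 2k, an intersecting family of k-subsets of an n-element set has size at most C(n − 1, k − 1), with equality for 'star' families {A ⊆ [n] : |A| = k, i ∈ A} (fix an element i). For n = 481, k = 3: C(480, 2) = 114960.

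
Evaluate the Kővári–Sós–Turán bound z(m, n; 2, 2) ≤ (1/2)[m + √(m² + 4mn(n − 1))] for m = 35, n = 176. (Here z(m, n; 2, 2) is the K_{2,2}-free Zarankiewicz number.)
z(35, 176; 2, 2) ≤ (1/2)[35 + √(35² + 4·35·176·175)] = (1/2)[35 + √4313225] = 1055.9153

Kővári–Sós–Turán: let r_1, ..., r_35 be the row sums and z = Σ r_i the total number of 1s. Each pair of columns can share at most one row with both entries 1 (else a 2×2 all-ones block appears), so Σ_i C(r_i, 2) ≤ C(176, 2) = 15400. By convexity Σ_i C(r_i, 2) ≥ 35·C(z/35, 2) = z(z − 35)/(2·35), giving z² − 35z − 35·176·175 ≤ 0 and hence z ≤ (1/2)[35 + √(1225 + 4·1078000)] = (1/2)[35 + √4313225] ≈ (1/2)(35 + 2076.8305) = 1055.9153.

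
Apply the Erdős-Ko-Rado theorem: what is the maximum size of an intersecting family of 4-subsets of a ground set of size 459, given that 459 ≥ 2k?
max |F| = C(458, 3) = 15907256

The Erdős-Ko-Rado theorem states: for n ≥ 2k, an intersecting family of k-subsets of an n-element set has size at most C(n − 1, k − 1), with equality for 'star' families {A ⊆ [n] : |A| = k, i ∈ A} (fix an element i). For n = 459, k = 4: C(458, 3) = 15907256.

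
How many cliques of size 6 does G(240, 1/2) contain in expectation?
E[# K_6] = C(240, 6) · (1/2)^C(6, 2) = 249219381880 / 2^15 = 31152422735/4096 ≈ 7605571.956787

For each 6-subset S of vertices (there are C(240, 6) = 249219381880 such S), let X_S = 1 if S induces a K_6 (all C(6, 2) = 15 edges present). Then P(X_S = 1) = (1/2)^15 = 1/32768. By linearity of expectation, E[# K_6] = C(240, 6) · (1/2)^15 = 249219381880 / 32768 = 31152422735/4096 ≈ 7605571.956787.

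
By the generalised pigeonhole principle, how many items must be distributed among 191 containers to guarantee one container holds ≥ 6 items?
n = (6 − 1)·191 + 1 = 956

By the generalised pigeonhole principle, to guarantee some box contains ≥ r objects we need more than (r − 1) · k objects total. Threshold: n = (r − 1) · k + 1. With r = 6 and k = 191: n = 5 · 191 + 1 = 955 + 1 = 956. For n = 955 = 5 · 191, we can put exactly 5 objects in every box, avoiding 6 in any single one — so 956 is tight.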